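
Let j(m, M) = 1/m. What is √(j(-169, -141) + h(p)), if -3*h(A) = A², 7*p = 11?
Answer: 2*I*√15447/273 ≈ 0.91052*I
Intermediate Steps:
p = 11/7 (p = (⅐)*11 = 11/7 ≈ 1.5714)
h(A) = -A²/3
√(j(-169, -141) + h(p)) = √(1/(-169) - (11/7)²/3) = √(-1/169 - ⅓*121/49) = √(-1/169 - 121/147) = √(-20596/24843) = 2*I*√15447/273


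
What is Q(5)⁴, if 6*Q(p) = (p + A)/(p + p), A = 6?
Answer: 14641/12960000 ≈ 0.0011297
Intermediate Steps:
Q(p) = (6 + p)/(12*p) (Q(p) = ((p + 6)/(p + p))/6 = ((6 + p)/((2*p)))/6 = ((6 + p)*(1/(2*p)))/6 = ((6 + p)/(2*p))/6 = (6 + p)/(12*p))
Q(5)⁴ = ((1/12)*(6 + 5)/5)⁴ = ((1/12)*(⅕)*11)⁴ = (11/60)⁴ = 14641/12960000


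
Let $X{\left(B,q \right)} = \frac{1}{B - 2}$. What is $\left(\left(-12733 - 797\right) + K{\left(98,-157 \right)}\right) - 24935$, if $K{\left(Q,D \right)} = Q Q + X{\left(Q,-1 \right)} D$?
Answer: $- \frac{2770813}{96} \approx -28863.0$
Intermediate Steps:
$X{\left(B,q \right)} = \frac{1}{-2 + B}$
$K{\left(Q,D \right)} = Q^{2} + \frac{D}{-2 + Q}$ ($K{\left(Q,D \right)} = Q Q + \frac{D}{-2 + Q} = Q^{2} + \frac{D}{-2 + Q}$)
$\left(\left(-12733 - 797\right) + K{\left(98,-157 \right)}\right) - 24935 = \left(\left(-12733 - 797\right) + \frac{-157 + 98^{2} \left(-2 + 98\right)}{-2 + 98}\right) - 24935 = \left(\left(-12733 - 797\right) + \frac{-157 + 9604 \cdot 96}{96}\right) - 24935 = \left(-13530 + \frac{-157 + 921984}{96}\right) - 24935 = \left(-13530 + \frac{1}{96} \cdot 921827\right) - 24935 = \left(-13530 + \frac{921827}{96}\right) - 24935 = - \frac{377053}{96} - 24935 = - \frac{2770813}{96}$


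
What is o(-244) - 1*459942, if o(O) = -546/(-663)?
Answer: -7819000/17 ≈ -4.5994e+5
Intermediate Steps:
o(O) = 14/17 (o(O) = -546*(-1/663) = 14/17)
o(-244) - 1*459942 = 14/17 - 1*459942 = 14/17 - 459942 = -7819000/17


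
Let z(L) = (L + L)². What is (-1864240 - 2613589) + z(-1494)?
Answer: 4450315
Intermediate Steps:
z(L) = 4*L² (z(L) = (2*L)² = 4*L²)
(-1864240 - 2613589) + z(-1494) = (-1864240 - 2613589) + 4*(-1494)² = -4477829 + 4*2232036 = -4477829 + 8928144 = 4450315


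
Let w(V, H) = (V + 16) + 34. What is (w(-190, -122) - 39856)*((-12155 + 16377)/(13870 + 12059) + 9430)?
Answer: -1086623291248/2881 ≈ -3.7717e+8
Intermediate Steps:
w(V, H) = 50 + V (w(V, H) = (16 + V) + 34 = 50 + V)
(w(-190, -122) - 39856)*((-12155 + 16377)/(13870 + 12059) + 9430) = ((50 - 190) - 39856)*((-12155 + 16377)/(13870 + 12059) + 9430) = (-140 - 39856)*(4222/25929 + 9430) = -39996*(4222*(1/25929) + 9430) = -39996*(4222/25929 + 9430) = -39996*244514692/25929 = -1086623291248/2881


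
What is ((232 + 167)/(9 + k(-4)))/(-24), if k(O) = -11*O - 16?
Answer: -133/296 ≈ -0.44932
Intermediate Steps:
k(O) = -16 - 11*O
((232 + 167)/(9 + k(-4)))/(-24) = ((232 + 167)/(9 + (-16 - 11*(-4))))/(-24) = -133/(8*(9 + (-16 + 44))) = -133/(8*(9 + 28)) = -133/(8*37) = -1/24*399/37 = -133/296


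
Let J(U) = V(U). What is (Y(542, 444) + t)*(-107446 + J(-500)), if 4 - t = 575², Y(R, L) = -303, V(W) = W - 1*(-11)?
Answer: 35718281940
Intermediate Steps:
V(W) = 11 + W (V(W) = W + 11 = 11 + W)
J(U) = 11 + U
t = -330621 (t = 4 - 1*575² = 4 - 1*330625 = 4 - 330625 = -330621)
(Y(542, 444) + t)*(-107446 + J(-500)) = (-303 - 330621)*(-107446 + (11 - 500)) = -330924*(-107446 - 489) = -330924*(-107935) = 35718281940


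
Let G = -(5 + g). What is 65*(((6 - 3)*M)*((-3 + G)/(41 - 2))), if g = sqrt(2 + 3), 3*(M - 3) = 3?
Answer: -160 - 20*sqrt(5) ≈ -204.72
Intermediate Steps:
M = 4 (M = 3 + (1/3)*3 = 3 + 1 = 4)
g = sqrt(5) ≈ 2.2361
G = -5 - sqrt(5) (G = -(5 + sqrt(5)) = -5 - sqrt(5) ≈ -7.2361)
65*(((6 - 3)*M)*((-3 + G)/(41 - 2))) = 65*(((6 - 3)*4)*((-3 + (-5 - sqrt(5)))/(41 - 2))) = 65*((3*4)*((-8 - sqrt(5))/39)) = 65*(12*((-8 - sqrt(5))*(1/39))) = 65*(12*(-8/39 - sqrt(5)/39)) = 65*(-32/13 - 4*sqrt(5)/13) = -160 - 20*sqrt(5)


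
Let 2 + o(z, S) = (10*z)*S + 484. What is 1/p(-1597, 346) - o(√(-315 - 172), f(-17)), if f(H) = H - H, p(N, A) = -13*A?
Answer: -2168037/4498 ≈ -482.00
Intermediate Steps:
f(H) = 0
o(z, S) = 482 + 10*S*z (o(z, S) = -2 + ((10*z)*S + 484) = -2 + (10*S*z + 484) = -2 + (484 + 10*S*z) = 482 + 10*S*z)
1/p(-1597, 346) - o(√(-315 - 172), f(-17)) = 1/(-13*346) - (482 + 10*0*√(-315 - 172)) = 1/(-4498) - (482 + 10*0*√(-487)) = -1/4498 - (482 + 10*0*(I*√487)) = -1/4498 - (482 + 0) = -1/4498 - 1*482 = -1/4498 - 482 = -2168037/4498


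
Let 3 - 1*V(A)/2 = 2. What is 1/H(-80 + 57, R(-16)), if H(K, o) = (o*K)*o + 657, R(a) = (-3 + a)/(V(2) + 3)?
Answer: 25/8122 ≈ 0.0030781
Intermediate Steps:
V(A) = 2 (V(A) = 6 - 2*2 = 6 - 4 = 2)
R(a) = -⅗ + a/5 (R(a) = (-3 + a)/(2 + 3) = (-3 + a)/5 = (-3 + a)*(⅕) = -⅗ + a/5)
H(K, o) = 657 + K*o² (H(K, o) = (K*o)*o + 657 = K*o² + 657 = 657 + K*o²)
1/H(-80 + 57, R(-16)) = 1/(657 + (-80 + 57)*(-⅗ + (⅕)*(-16))²) = 1/(657 - 23*(-⅗ - 16/5)²) = 1/(657 - 23*(-19/5)²) = 1/(657 - 23*361/25) = 1/(657 - 8303/25) = 1/(8122/25) = 25/8122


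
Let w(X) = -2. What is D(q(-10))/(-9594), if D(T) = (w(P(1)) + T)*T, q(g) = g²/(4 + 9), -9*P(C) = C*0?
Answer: -3700/810693 ≈ -0.0045640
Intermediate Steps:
P(C) = 0 (P(C) = -C*0/9 = -⅑*0 = 0)
q(g) = g²/13
D(T) = T*(-2 + T) (D(T) = (-2 + T)*T = T*(-2 + T))
D(q(-10))/(-9594) = (((1/13)*(-10)²)*(-2 + (1/13)*(-10)²))/(-9594) = (((1/13)*100)*(-2 + (1/13)*100))*(-1/9594) = (100*(-2 + 100/13)/13)*(-1/9594) = ((100/13)*(74/13))*(-1/9594) = (7400/169)*(-1/9594) = -3700/810693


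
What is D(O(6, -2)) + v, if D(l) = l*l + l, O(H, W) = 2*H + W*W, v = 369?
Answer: 641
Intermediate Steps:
O(H, W) = W**2 + 2*H (O(H, W) = 2*H + W**2 = W**2 + 2*H)
D(l) = l + l**2 (D(l) = l**2 + l = l + l**2)
D(O(6, -2)) + v = ((-2)**2 + 2*6)*(1 + ((-2)**2 + 2*6)) + 369 = (4 + 12)*(1 + (4 + 12)) + 369 = 16*(1 + 16) + 369 = 16*17 + 369 = 272 + 369 = 641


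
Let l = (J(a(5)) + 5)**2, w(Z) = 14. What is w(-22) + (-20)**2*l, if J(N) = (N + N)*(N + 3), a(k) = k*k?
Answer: 789610014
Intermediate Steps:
a(k) = k**2
J(N) = 2*N*(3 + N) (J(N) = (2*N)*(3 + N) = 2*N*(3 + N))
l = 1974025 (l = (2*5**2*(3 + 5**2) + 5)**2 = (2*25*(3 + 25) + 5)**2 = (2*25*28 + 5)**2 = (1400 + 5)**2 = 1405**2 = 1974025)
w(-22) + (-20)**2*l = 14 + (-20)**2*1974025 = 14 + 400*1974025 = 14 + 789610000 = 789610014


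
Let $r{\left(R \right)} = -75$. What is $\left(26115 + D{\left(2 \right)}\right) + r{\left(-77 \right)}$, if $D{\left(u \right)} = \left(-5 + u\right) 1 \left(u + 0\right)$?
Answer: $26034$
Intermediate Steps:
$D{\left(u \right)} = u \left(-5 + u\right)$ ($D{\left(u \right)} = \left(-5 + u\right) u = u \left(-5 + u\right)$)
$\left(26115 + D{\left(2 \right)}\right) + r{\left(-77 \right)} = \left(26115 + 2 \left(-5 + 2\right)\right) - 75 = \left(26115 + 2 \left(-3\right)\right) - 75 = \left(26115 - 6\right) - 75 = 26109 - 75 = 26034$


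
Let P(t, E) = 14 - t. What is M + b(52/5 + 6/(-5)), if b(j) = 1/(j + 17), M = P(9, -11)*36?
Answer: 23585/131 ≈ 180.04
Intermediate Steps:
M = 180 (M = (14 - 1*9)*36 = (14 - 9)*36 = 5*36 = 180)
b(j) = 1/(17 + j)
M + b(52/5 + 6/(-5)) = 180 + 1/(17 + (52/5 + 6/(-5))) = 180 + 1/(17 + (52*(⅕) + 6*(-⅕))) = 180 + 1/(17 + (52/5 - 6/5)) = 180 + 1/(17 + 46/5) = 180 + 1/(131/5) = 180 + 5/131 = 23585/131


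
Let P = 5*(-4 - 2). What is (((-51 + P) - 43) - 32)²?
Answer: 24336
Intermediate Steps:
P = -30 (P = 5*(-6) = -30)
(((-51 + P) - 43) - 32)² = (((-51 - 30) - 43) - 32)² = ((-81 - 43) - 32)² = (-124 - 32)² = (-156)² = 24336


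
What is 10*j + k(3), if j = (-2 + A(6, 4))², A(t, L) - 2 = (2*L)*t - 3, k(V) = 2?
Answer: 20252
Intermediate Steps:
A(t, L) = -1 + 2*L*t (A(t, L) = 2 + ((2*L)*t - 3) = 2 + (2*L*t - 3) = 2 + (-3 + 2*L*t) = -1 + 2*L*t)
j = 2025 (j = (-2 + (-1 + 2*4*6))² = (-2 + (-1 + 48))² = (-2 + 47)² = 45² = 2025)
10*j + k(3) = 10*2025 + 2 = 20250 + 2 = 20252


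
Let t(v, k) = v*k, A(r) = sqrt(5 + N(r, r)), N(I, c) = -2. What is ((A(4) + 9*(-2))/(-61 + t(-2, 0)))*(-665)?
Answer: -11970/61 + 665*sqrt(3)/61 ≈ -177.35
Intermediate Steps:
A(r) = sqrt(3) (A(r) = sqrt(5 - 2) = sqrt(3))
t(v, k) = k*v
((A(4) + 9*(-2))/(-61 + t(-2, 0)))*(-665) = ((sqrt(3) + 9*(-2))/(-61 + 0*(-2)))*(-665) = ((sqrt(3) - 18)/(-61 + 0))*(-665) = ((-18 + sqrt(3))/(-61))*(-665) = ((-18 + sqrt(3))*(-1/61))*(-665) = (18/61 - sqrt(3)/61)*(-665) = -11970/61 + 665*sqrt(3)/61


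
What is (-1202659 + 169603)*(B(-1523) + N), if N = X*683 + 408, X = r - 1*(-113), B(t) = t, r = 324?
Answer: -307185399936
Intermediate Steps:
X = 437 (X = 324 - 1*(-113) = 324 + 113 = 437)
N = 298879 (N = 437*683 + 408 = 298471 + 408 = 298879)
(-1202659 + 169603)*(B(-1523) + N) = (-1202659 + 169603)*(-1523 + 298879) = -1033056*297356 = -307185399936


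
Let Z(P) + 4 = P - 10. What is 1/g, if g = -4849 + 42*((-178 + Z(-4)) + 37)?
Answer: -1/11527 ≈ -8.6753e-5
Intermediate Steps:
Z(P) = -14 + P (Z(P) = -4 + (P - 10) = -4 + (-10 + P) = -14 + P)
g = -11527 (g = -4849 + 42*((-178 + (-14 - 4)) + 37) = -4849 + 42*((-178 - 18) + 37) = -4849 + 42*(-196 + 37) = -4849 + 42*(-159) = -4849 - 6678 = -11527)
1/g = 1/(-11527) = -1/11527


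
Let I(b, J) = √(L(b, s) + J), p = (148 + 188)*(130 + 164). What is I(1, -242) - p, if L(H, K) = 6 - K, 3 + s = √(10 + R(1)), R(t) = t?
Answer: -98784 + I*√(233 + √11) ≈ -98784.0 + 15.373*I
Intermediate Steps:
s = -3 + √11 (s = -3 + √(10 + 1) = -3 + √11 ≈ 0.31662)
p = 98784 (p = 336*294 = 98784)
I(b, J) = √(9 + J - √11) (I(b, J) = √((6 - (-3 + √11)) + J) = √((6 + (3 - √11)) + J) = √((9 - √11) + J) = √(9 + J - √11))
I(1, -242) - p = √(9 - 242 - √11) - 1*98784 = √(-233 - √11) - 98784 = -98784 + √(-233 - √11)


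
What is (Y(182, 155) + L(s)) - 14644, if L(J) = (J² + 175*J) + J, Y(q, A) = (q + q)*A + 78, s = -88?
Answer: 34110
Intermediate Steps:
Y(q, A) = 78 + 2*A*q (Y(q, A) = (2*q)*A + 78 = 2*A*q + 78 = 78 + 2*A*q)
L(J) = J² + 176*J
(Y(182, 155) + L(s)) - 14644 = ((78 + 2*155*182) - 88*(176 - 88)) - 14644 = ((78 + 56420) - 88*88) - 14644 = (56498 - 7744) - 14644 = 48754 - 14644 = 34110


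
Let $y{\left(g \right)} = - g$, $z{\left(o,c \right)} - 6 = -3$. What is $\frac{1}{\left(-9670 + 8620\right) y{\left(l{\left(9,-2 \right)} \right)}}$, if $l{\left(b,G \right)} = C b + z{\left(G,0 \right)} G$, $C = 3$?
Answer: $\frac{1}{22050} \approx 4.5351 \cdot 10^{-5}$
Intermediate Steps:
$z{\left(o,c \right)} = 3$ ($z{\left(o,c \right)} = 6 - 3 = 3$)
$l{\left(b,G \right)} = 3 G + 3 b$ ($l{\left(b,G \right)} = 3 b + 3 G = 3 G + 3 b$)
$\frac{1}{\left(-9670 + 8620\right) y{\left(l{\left(9,-2 \right)} \right)}} = \frac{1}{\left(-9670 + 8620\right) \left(- (3 \left(-2\right) + 3 \cdot 9)\right)} = \frac{1}{\left(-1050\right) \left(- (-6 + 27)\right)} = - \frac{1}{1050 \left(\left(-1\right) 21\right)} = - \frac{1}{1050 \left(-21\right)} = \left(- \frac{1}{1050}\right) \left(- \frac{1}{21}\right) = \frac{1}{22050}$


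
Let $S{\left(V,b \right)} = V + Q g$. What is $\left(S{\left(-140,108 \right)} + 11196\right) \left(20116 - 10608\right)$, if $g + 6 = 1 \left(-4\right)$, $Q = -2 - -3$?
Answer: $105025368$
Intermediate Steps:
$Q = 1$ ($Q = -2 + 3 = 1$)
$g = -10$ ($g = -6 + 1 \left(-4\right) = -6 - 4 = -10$)
$S{\left(V,b \right)} = -10 + V$ ($S{\left(V,b \right)} = V + 1 \left(-10\right) = V - 10 = -10 + V$)
$\left(S{\left(-140,108 \right)} + 11196\right) \left(20116 - 10608\right) = \left(\left(-10 - 140\right) + 11196\right) \left(20116 - 10608\right) = \left(-150 + 11196\right) 9508 = 11046 \cdot 9508 = 105025368$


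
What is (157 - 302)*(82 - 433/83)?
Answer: -924085/83 ≈ -11134.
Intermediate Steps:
(157 - 302)*(82 - 433/83) = -145*(82 - 433*1/83) = -145*(82 - 433/83) = -145*6373/83 = -924085/83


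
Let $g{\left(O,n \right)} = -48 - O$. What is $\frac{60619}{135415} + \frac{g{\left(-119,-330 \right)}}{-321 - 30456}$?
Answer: $\frac{1856056498}{4167667455} \approx 0.44535$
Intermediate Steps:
$\frac{60619}{135415} + \frac{g{\left(-119,-330 \right)}}{-321 - 30456} = \frac{60619}{135415} + \frac{-48 - -119}{-321 - 30456} = 60619 \cdot \frac{1}{135415} + \frac{-48 + 119}{-321 - 30456} = \frac{60619}{135415} + \frac{71}{-30777} = \frac{60619}{135415} + 71 \left(- \frac{1}{30777}\right) = \frac{60619}{135415} - \frac{71}{30777} = \frac{1856056498}{4167667455}$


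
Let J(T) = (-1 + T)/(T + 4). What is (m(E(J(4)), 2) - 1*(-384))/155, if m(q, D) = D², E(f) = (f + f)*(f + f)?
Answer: 388/155 ≈ 2.5032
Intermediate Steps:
J(T) = (-1 + T)/(4 + T)
E(f) = 4*f² (E(f) = (2*f)*(2*f) = 4*f²)
(m(E(J(4)), 2) - 1*(-384))/155 = (2² - 1*(-384))/155 = (4 + 384)*(1/155) = 388*(1/155) = 388/155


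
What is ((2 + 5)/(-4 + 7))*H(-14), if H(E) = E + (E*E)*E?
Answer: -19306/3 ≈ -6435.3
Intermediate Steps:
H(E) = E + E³ (H(E) = E + E²*E = E + E³)
((2 + 5)/(-4 + 7))*H(-14) = ((2 + 5)/(-4 + 7))*(-14 + (-14)³) = (7/3)*(-14 - 2744) = (7*(⅓))*(-2758) = (7/3)*(-2758) = -19306/3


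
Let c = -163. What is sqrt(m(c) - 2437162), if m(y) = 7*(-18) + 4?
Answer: 2*I*sqrt(609321) ≈ 1561.2*I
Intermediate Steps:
m(y) = -122 (m(y) = -126 + 4 = -122)
sqrt(m(c) - 2437162) = sqrt(-122 - 2437162) = sqrt(-2437284) = 2*I*sqrt(609321)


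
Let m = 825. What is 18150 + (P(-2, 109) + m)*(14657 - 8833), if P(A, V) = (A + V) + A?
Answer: 5434470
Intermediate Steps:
P(A, V) = V + 2*A
18150 + (P(-2, 109) + m)*(14657 - 8833) = 18150 + ((109 + 2*(-2)) + 825)*(14657 - 8833) = 18150 + ((109 - 4) + 825)*5824 = 18150 + (105 + 825)*5824 = 18150 + 930*5824 = 18150 + 5416320 = 5434470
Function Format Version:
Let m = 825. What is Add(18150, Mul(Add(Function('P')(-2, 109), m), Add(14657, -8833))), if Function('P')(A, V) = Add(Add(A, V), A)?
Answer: 5434470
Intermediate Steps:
Function('P')(A, V) = Add(V, Mul(2, A))
Add(18150, Mul(Add(Function('P')(-2, 109), m), Add(14657, -8833))) = Add(18150, Mul(Add(Add(109, Mul(2, -2)), 825), Add(14657, -8833))) = Add(18150, Mul(Add(Add(109, -4), 825), 5824)) = Add(18150, Mul(Add(105, 825), 5824)) = Add(18150, Mul(930, 5824)) = Add(18150, 5416320) = 5434470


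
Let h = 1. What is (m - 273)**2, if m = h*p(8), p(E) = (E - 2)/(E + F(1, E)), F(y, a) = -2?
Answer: 73984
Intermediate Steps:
p(E) = 1 (p(E) = (E - 2)/(E - 2) = (-2 + E)/(-2 + E) = 1)
m = 1 (m = 1*1 = 1)
(m - 273)**2 = (1 - 273)**2 = (-272)**2 = 73984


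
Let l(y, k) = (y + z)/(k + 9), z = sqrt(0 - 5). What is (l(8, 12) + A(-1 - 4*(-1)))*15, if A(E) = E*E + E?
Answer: 1300/7 + 5*I*sqrt(5)/7 ≈ 185.71 + 1.5972*I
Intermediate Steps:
z = I*sqrt(5) (z = sqrt(-5) = I*sqrt(5) ≈ 2.2361*I)
A(E) = E + E**2 (A(E) = E**2 + E = E + E**2)
l(y, k) = (y + I*sqrt(5))/(9 + k) (l(y, k) = (y + I*sqrt(5))/(k + 9) = (y + I*sqrt(5))/(9 + k))
(l(8, 12) + A(-1 - 4*(-1)))*15 = ((8 + I*sqrt(5))/(9 + 12) + (-1 - 4*(-1))*(1 + (-1 - 4*(-1))))*15 = ((8 + I*sqrt(5))/21 + (-1 + 4)*(1 + (-1 + 4)))*15 = ((8 + I*sqrt(5))/21 + 3*(1 + 3))*15 = ((8/21 + I*sqrt(5)/21) + 3*4)*15 = ((8/21 + I*sqrt(5)/21) + 12)*15 = (260/21 + I*sqrt(5)/21)*15 = 1300/7 + 5*I*sqrt(5)/7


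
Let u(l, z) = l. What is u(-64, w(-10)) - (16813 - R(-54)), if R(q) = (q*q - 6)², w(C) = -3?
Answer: 8451223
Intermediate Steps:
R(q) = (-6 + q²)² (R(q) = (q² - 6)² = (-6 + q²)²)
u(-64, w(-10)) - (16813 - R(-54)) = -64 - (16813 - (-6 + (-54)²)²) = -64 - (16813 - (-6 + 2916)²) = -64 - (16813 - 1*2910²) = -64 - (16813 - 1*8468100) = -64 - (16813 - 8468100) = -64 - 1*(-8451287) = -64 + 8451287 = 8451223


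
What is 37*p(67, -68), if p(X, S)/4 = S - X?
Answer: -19980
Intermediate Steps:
p(X, S) = -4*X + 4*S (p(X, S) = 4*(S - X) = -4*X + 4*S)
37*p(67, -68) = 37*(-4*67 + 4*(-68)) = 37*(-268 - 272) = 37*(-540) = -19980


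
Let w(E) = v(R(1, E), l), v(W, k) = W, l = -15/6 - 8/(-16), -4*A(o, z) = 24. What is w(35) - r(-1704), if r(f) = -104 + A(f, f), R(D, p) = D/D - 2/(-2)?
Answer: 112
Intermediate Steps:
A(o, z) = -6 (A(o, z) = -¼*24 = -6)
R(D, p) = 2 (R(D, p) = 1 - 2*(-½) = 1 + 1 = 2)
l = -2 (l = -15*⅙ - 8*(-1/16) = -5/2 + ½ = -2)
r(f) = -110 (r(f) = -104 - 6 = -110)
w(E) = 2
w(35) - r(-1704) = 2 - 1*(-110) = 2 + 110 = 112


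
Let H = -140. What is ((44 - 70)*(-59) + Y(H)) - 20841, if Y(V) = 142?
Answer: -19165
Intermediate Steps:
((44 - 70)*(-59) + Y(H)) - 20841 = ((44 - 70)*(-59) + 142) - 20841 = (-26*(-59) + 142) - 20841 = (1534 + 142) - 20841 = 1676 - 20841 = -19165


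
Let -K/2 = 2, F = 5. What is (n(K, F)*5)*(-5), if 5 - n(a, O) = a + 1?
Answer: -200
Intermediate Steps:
K = -4 (K = -2*2 = -4)
n(a, O) = 4 - a (n(a, O) = 5 - (a + 1) = 5 - (1 + a) = 5 + (-1 - a) = 4 - a)
(n(K, F)*5)*(-5) = ((4 - 1*(-4))*5)*(-5) = ((4 + 4)*5)*(-5) = (8*5)*(-5) = 40*(-5) = -200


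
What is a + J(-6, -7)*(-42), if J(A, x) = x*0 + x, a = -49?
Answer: 245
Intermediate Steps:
J(A, x) = x (J(A, x) = 0 + x = x)
a + J(-6, -7)*(-42) = -49 - 7*(-42) = -49 + 294 = 245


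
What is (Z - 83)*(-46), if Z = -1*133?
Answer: 9936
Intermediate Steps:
Z = -133
(Z - 83)*(-46) = (-133 - 83)*(-46) = -216*(-46) = 9936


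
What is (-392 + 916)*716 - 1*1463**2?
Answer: -1765185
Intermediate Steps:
(-392 + 916)*716 - 1*1463**2 = 524*716 - 1*2140369 = 375184 - 2140369 = -1765185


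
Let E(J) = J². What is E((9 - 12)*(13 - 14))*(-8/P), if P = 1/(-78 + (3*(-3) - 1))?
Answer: 6336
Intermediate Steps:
P = -1/88 (P = 1/(-78 + (-9 - 1)) = 1/(-78 - 10) = 1/(-88) = -1/88 ≈ -0.011364)
E((9 - 12)*(13 - 14))*(-8/P) = ((9 - 12)*(13 - 14))²*(-8/(-1/88)) = (-3*(-1))²*(-8*(-88)) = 3²*704 = 9*704 = 6336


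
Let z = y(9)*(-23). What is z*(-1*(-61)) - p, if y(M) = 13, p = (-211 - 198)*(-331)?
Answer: -153618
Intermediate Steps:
p = 135379 (p = -409*(-331) = 135379)
z = -299 (z = 13*(-23) = -299)
z*(-1*(-61)) - p = -(-299)*(-61) - 1*135379 = -299*61 - 135379 = -18239 - 135379 = -153618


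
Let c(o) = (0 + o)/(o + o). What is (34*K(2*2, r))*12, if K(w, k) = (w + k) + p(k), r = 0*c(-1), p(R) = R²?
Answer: 1632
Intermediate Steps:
c(o) = ½ (c(o) = o/((2*o)) = o*(1/(2*o)) = ½)
r = 0 (r = 0*(½) = 0)
K(w, k) = k + w + k² (K(w, k) = (w + k) + k² = (k + w) + k² = k + w + k²)
(34*K(2*2, r))*12 = (34*(0 + 2*2 + 0²))*12 = (34*(0 + 4 + 0))*12 = (34*4)*12 = 136*12 = 1632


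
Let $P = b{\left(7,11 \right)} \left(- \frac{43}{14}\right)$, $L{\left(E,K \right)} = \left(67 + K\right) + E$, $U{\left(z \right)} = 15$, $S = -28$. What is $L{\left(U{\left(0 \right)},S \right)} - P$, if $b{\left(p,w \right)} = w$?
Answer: $\frac{1229}{14} \approx 87.786$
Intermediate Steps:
$L{\left(E,K \right)} = 67 + E + K$
$P = - \frac{473}{14}$ ($P = 11 \left(- \frac{43}{14}\right) = - \frac{473}{14} \approx -33.786$)
$L{\left(U{\left(0 \right)},S \right)} - P = \left(67 + 15 - 28\right) - - \frac{473}{14} = 54 + \frac{473}{14} = \frac{1229}{14}$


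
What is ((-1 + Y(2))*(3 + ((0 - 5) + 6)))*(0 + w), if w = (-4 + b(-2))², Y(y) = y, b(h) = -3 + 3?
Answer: 64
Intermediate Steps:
b(h) = 0
w = 16 (w = (-4 + 0)² = (-4)² = 16)
((-1 + Y(2))*(3 + ((0 - 5) + 6)))*(0 + w) = ((-1 + 2)*(3 + ((0 - 5) + 6)))*(0 + 16) = (1*(3 + (-5 + 6)))*16 = (1*(3 + 1))*16 = (1*4)*16 = 4*16 = 64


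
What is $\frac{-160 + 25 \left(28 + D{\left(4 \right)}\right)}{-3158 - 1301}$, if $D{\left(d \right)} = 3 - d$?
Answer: $- \frac{515}{4459} \approx -0.1155$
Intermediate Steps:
$\frac{-160 + 25 \left(28 + D{\left(4 \right)}\right)}{-3158 - 1301} = \frac{-160 + 25 \left(28 + \left(3 - 4\right)\right)}{-3158 - 1301} = \frac{-160 + 25 \left(28 + \left(3 - 4\right)\right)}{-4459} = \left(-160 + 25 \left(28 - 1\right)\right) \left(- \frac{1}{4459}\right) = \left(-160 + 25 \cdot 27\right) \left(- \frac{1}{4459}\right) = \left(-160 + 675\right) \left(- \frac{1}{4459}\right) = 515 \left(- \frac{1}{4459}\right) = - \frac{515}{4459}$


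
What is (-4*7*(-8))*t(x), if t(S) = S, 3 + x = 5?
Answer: 448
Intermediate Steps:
x = 2 (x = -3 + 5 = 2)
(-4*7*(-8))*t(x) = (-4*7*(-8))*2 = -28*(-8)*2 = 224*2 = 448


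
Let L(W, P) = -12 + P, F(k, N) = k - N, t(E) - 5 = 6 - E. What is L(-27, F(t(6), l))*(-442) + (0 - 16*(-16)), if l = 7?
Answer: 6444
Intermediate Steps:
t(E) = 11 - E (t(E) = 5 + (6 - E) = 11 - E)
L(-27, F(t(6), l))*(-442) + (0 - 16*(-16)) = (-12 + ((11 - 1*6) - 1*7))*(-442) + (0 - 16*(-16)) = (-12 + ((11 - 6) - 7))*(-442) + (0 + 256) = (-12 + (5 - 7))*(-442) + 256 = (-12 - 2)*(-442) + 256 = -14*(-442) + 256 = 6188 + 256 = 6444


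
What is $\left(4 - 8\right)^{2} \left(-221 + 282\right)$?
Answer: $976$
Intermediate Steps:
$\left(4 - 8\right)^{2} \left(-221 + 282\right) = \left(4 - 8\right)^{2} \cdot 61 = \left(-4\right)^{2} \cdot 61 = 16 \cdot 61 = 976$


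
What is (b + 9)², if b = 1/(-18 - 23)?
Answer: 135424/1681 ≈ 80.562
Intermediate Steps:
b = -1/41 (b = 1/(-41) = -1/41 ≈ -0.024390)
(b + 9)² = (-1/41 + 9)² = (368/41)² = 135424/1681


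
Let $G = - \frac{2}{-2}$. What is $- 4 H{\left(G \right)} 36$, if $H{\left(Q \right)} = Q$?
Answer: $-144$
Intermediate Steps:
$G = 1$ ($G = \left(-2\right) \left(- \frac{1}{2}\right) = 1$)
$- 4 H{\left(G \right)} 36 = \left(-4\right) 1 \cdot 36 = \left(-4\right) 36 = -144$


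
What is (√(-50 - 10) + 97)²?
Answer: 9349 + 388*I*√15 ≈ 9349.0 + 1502.7*I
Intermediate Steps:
(√(-50 - 10) + 97)² = (√(-60) + 97)² = (2*I*√15 + 97)² = (97 + 2*I*√15)²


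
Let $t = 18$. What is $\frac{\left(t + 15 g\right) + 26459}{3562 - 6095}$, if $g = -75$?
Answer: $- \frac{25352}{2533} \approx -10.009$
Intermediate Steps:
$\frac{\left(t + 15 g\right) + 26459}{3562 - 6095} = \frac{\left(18 + 15 \left(-75\right)\right) + 26459}{3562 - 6095} = \frac{\left(18 - 1125\right) + 26459}{-2533} = \left(-1107 + 26459\right) \left(- \frac{1}{2533}\right) = 25352 \left(- \frac{1}{2533}\right) = - \frac{25352}{2533}$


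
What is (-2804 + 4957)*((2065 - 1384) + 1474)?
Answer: 4639715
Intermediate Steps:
(-2804 + 4957)*((2065 - 1384) + 1474) = 2153*(681 + 1474) = 2153*2155 = 4639715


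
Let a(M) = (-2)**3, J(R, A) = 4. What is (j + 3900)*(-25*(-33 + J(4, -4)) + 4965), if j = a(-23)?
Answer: 22145480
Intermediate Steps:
a(M) = -8
j = -8
(j + 3900)*(-25*(-33 + J(4, -4)) + 4965) = (-8 + 3900)*(-25*(-33 + 4) + 4965) = 3892*(-25*(-29) + 4965) = 3892*(725 + 4965) = 3892*5690 = 22145480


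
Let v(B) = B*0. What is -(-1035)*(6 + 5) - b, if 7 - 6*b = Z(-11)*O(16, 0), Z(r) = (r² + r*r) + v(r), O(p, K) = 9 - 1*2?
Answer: 69997/6 ≈ 11666.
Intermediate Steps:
v(B) = 0
O(p, K) = 7 (O(p, K) = 9 - 2 = 7)
Z(r) = 2*r² (Z(r) = (r² + r*r) + 0 = (r² + r²) + 0 = 2*r² + 0 = 2*r²)
b = -1687/6 (b = 7/6 - 2*(-11)²*7/6 = 7/6 - 2*121*7/6 = 7/6 - 121*7/3 = 7/6 - ⅙*1694 = 7/6 - 847/3 = -1687/6 ≈ -281.17)
-(-1035)*(6 + 5) - b = -(-1035)*(6 + 5) - 1*(-1687/6) = -(-1035)*11 + 1687/6 = -345*(-33) + 1687/6 = 11385 + 1687/6 = 69997/6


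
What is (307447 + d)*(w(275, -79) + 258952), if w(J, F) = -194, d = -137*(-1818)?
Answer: 144002190854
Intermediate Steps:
d = 249066
(307447 + d)*(w(275, -79) + 258952) = (307447 + 249066)*(-194 + 258952) = 556513*258758 = 144002190854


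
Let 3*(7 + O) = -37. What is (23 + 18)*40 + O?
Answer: 4862/3 ≈ 1620.7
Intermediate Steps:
O = -58/3 (O = -7 + (1/3)*(-37) = -7 - 37/3 = -58/3 ≈ -19.333)
(23 + 18)*40 + O = (23 + 18)*40 - 58/3 = 41*40 - 58/3 = 1640 - 58/3 = 4862/3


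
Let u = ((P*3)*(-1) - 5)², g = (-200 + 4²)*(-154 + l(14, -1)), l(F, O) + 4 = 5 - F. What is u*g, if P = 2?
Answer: 3718088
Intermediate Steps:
l(F, O) = 1 - F (l(F, O) = -4 + (5 - F) = 1 - F)
g = 30728 (g = (-200 + 4²)*(-154 + (1 - 1*14)) = (-200 + 16)*(-154 + (1 - 14)) = -184*(-154 - 13) = -184*(-167) = 30728)
u = 121 (u = ((2*3)*(-1) - 5)² = (6*(-1) - 5)² = (-6 - 5)² = (-11)² = 121)
u*g = 121*30728 = 3718088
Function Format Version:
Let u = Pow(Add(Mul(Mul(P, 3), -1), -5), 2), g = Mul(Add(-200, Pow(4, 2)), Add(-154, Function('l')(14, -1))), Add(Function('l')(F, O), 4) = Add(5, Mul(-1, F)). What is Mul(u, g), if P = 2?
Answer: 3718088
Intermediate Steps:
Function('l')(F, O) = Add(1, Mul(-1, F)) (Function('l')(F, O) = Add(-4, Add(5, Mul(-1, F))) = Add(1, Mul(-1, F)))
g = 30728 (g = Mul(Add(-200, Pow(4, 2)), Add(-154, Add(1, Mul(-1, 14)))) = Mul(Add(-200, 16), Add(-154, Add(1, -14))) = Mul(-184, Add(-154, -13)) = Mul(-184, -167) = 30728)
u = 121 (u = Pow(Add(Mul(Mul(2, 3), -1), -5), 2) = Pow(Add(Mul(6, -1), -5), 2) = Pow(Add(-6, -5), 2) = Pow(-11, 2) = 121)
Mul(u, g) = Mul(121, 30728) = 3718088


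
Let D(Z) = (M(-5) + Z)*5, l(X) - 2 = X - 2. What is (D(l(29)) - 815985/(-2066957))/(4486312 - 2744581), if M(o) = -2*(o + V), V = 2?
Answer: 362533460/3600083082567 ≈ 0.00010070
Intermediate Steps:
l(X) = X (l(X) = 2 + (X - 2) = 2 + (-2 + X) = X)
M(o) = -4 - 2*o (M(o) = -2*(o + 2) = -2*(2 + o) = -4 - 2*o)
D(Z) = 30 + 5*Z (D(Z) = ((-4 - 2*(-5)) + Z)*5 = ((-4 + 10) + Z)*5 = (6 + Z)*5 = 30 + 5*Z)
(D(l(29)) - 815985/(-2066957))/(4486312 - 2744581) = ((30 + 5*29) - 815985/(-2066957))/(4486312 - 2744581) = ((30 + 145) - 815985*(-1/2066957))/1741731 = (175 + 815985/2066957)*(1/1741731) = (362533460/2066957)*(1/1741731) = 362533460/3600083082567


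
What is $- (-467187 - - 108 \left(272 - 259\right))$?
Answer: $465783$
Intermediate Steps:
$- (-467187 - - 108 \left(272 - 259\right)) = - (-467187 - \left(-108\right) 13) = - (-467187 - -1404) = - (-467187 + 1404) = \left(-1\right) \left(-465783\right) = 465783$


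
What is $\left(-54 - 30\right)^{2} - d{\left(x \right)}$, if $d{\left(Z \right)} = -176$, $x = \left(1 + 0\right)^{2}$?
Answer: $7232$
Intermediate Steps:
$x = 1$ ($x = 1^{2} = 1$)
$\left(-54 - 30\right)^{2} - d{\left(x \right)} = \left(-54 - 30\right)^{2} - -176 = \left(-54 - 30\right)^{2} + 176 = \left(-84\right)^{2} + 176 = 7056 + 176 = 7232$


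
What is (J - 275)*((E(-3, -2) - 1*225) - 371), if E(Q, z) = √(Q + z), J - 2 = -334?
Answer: 361772 - 607*I*√5 ≈ 3.6177e+5 - 1357.3*I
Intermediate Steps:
J = -332 (J = 2 - 334 = -332)
(J - 275)*((E(-3, -2) - 1*225) - 371) = (-332 - 275)*((√(-3 - 2) - 1*225) - 371) = -607*((√(-5) - 225) - 371) = -607*((I*√5 - 225) - 371) = -607*((-225 + I*√5) - 371) = -607*(-596 + I*√5) = 361772 - 607*I*√5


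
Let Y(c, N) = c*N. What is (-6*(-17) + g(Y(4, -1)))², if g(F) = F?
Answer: 9604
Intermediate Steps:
Y(c, N) = N*c
(-6*(-17) + g(Y(4, -1)))² = (-6*(-17) - 1*4)² = (102 - 4)² = 98² = 9604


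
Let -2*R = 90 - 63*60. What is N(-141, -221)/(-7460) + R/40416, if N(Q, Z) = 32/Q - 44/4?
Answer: 167055019/3542664480 ≈ 0.047155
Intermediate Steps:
N(Q, Z) = -11 + 32/Q (N(Q, Z) = 32/Q - 44*1/4 = 32/Q - 11 = -11 + 32/Q)
R = 1845 (R = -(90 - 63*60)/2 = -(90 - 3780)/2 = -1/2*(-3690) = 1845)
N(-141, -221)/(-7460) + R/40416 = (-11 + 32/(-141))/(-7460) + 1845/40416 = (-11 + 32*(-1/141))*(-1/7460) + 1845*(1/40416) = (-11 - 32/141)*(-1/7460) + 615/13472 = -1583/141*(-1/7460) + 615/13472 = 1583/1051860 + 615/13472 = 167055019/3542664480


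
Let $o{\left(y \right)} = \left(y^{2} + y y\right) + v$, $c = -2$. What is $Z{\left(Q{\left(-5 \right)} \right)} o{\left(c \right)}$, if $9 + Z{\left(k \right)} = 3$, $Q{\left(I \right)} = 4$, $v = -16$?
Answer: $48$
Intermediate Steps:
$Z{\left(k \right)} = -6$ ($Z{\left(k \right)} = -9 + 3 = -6$)
$o{\left(y \right)} = -16 + 2 y^{2}$ ($o{\left(y \right)} = \left(y^{2} + y y\right) - 16 = \left(y^{2} + y^{2}\right) - 16 = 2 y^{2} - 16 = -16 + 2 y^{2}$)
$Z{\left(Q{\left(-5 \right)} \right)} o{\left(c \right)} = - 6 \left(-16 + 2 \left(-2\right)^{2}\right) = - 6 \left(-16 + 2 \cdot 4\right) = - 6 \left(-16 + 8\right) = \left(-6\right) \left(-8\right) = 48$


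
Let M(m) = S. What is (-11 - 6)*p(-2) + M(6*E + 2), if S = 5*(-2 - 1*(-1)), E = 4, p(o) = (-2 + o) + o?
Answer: 97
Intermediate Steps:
p(o) = -2 + 2*o
S = -5 (S = 5*(-2 + 1) = 5*(-1) = -5)
M(m) = -5
(-11 - 6)*p(-2) + M(6*E + 2) = (-11 - 6)*(-2 + 2*(-2)) - 5 = -17*(-2 - 4) - 5 = -17*(-6) - 5 = 102 - 5 = 97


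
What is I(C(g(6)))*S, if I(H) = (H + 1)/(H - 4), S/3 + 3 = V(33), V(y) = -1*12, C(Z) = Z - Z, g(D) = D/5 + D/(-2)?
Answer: 45/4 ≈ 11.250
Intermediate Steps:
g(D) = -3*D/10 (g(D) = D*(⅕) + D*(-½) = D/5 - D/2 = -3*D/10)
C(Z) = 0
V(y) = -12
S = -45 (S = -9 + 3*(-12) = -9 - 36 = -45)
I(H) = (1 + H)/(-4 + H)
I(C(g(6)))*S = ((1 + 0)/(-4 + 0))*(-45) = (1/(-4))*(-45) = -¼*1*(-45) = -¼*(-45) = 45/4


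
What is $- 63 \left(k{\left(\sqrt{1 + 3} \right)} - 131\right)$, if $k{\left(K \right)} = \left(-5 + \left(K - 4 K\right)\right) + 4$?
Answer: $8694$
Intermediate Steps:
$k{\left(K \right)} = -1 - 3 K$ ($k{\left(K \right)} = \left(-5 - 3 K\right) + 4 = -1 - 3 K$)
$- 63 \left(k{\left(\sqrt{1 + 3} \right)} - 131\right) = - 63 \left(\left(-1 - 3 \sqrt{1 + 3}\right) - 131\right) = - 63 \left(\left(-1 - 3 \sqrt{4}\right) - 131\right) = - 63 \left(\left(-1 - 6\right) - 131\right) = - 63 \left(-7 - 131\right) = \left(-63\right) \left(-138\right) = 8694$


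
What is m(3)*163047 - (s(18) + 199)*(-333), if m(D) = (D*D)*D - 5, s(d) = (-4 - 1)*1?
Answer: 3651636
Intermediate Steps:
s(d) = -5 (s(d) = -5*1 = -5)
m(D) = -5 + D³ (m(D) = D²*D - 5 = D³ - 5 = -5 + D³)
m(3)*163047 - (s(18) + 199)*(-333) = (-5 + 3³)*163047 - (-5 + 199)*(-333) = (-5 + 27)*163047 - 194*(-333) = 22*163047 - 1*(-64602) = 3587034 + 64602 = 3651636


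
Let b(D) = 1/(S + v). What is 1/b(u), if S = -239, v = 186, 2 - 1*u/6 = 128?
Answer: -53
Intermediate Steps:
u = -756 (u = 12 - 6*128 = 12 - 768 = -756)
b(D) = -1/53 (b(D) = 1/(-239 + 186) = 1/(-53) = -1/53)
1/b(u) = 1/(-1/53) = -53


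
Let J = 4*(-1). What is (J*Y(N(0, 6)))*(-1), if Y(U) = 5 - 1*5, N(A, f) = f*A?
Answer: 0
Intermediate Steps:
N(A, f) = A*f
J = -4
Y(U) = 0 (Y(U) = 5 - 5 = 0)
(J*Y(N(0, 6)))*(-1) = -4*0*(-1) = 0*(-1) = 0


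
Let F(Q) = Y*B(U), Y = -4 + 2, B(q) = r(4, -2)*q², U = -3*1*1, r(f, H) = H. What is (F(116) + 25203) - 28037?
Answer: -2798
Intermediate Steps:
U = -3 (U = -3*1 = -3)
B(q) = -2*q²
Y = -2
F(Q) = 36 (F(Q) = -(-4)*(-3)² = -(-4)*9 = -2*(-18) = 36)
(F(116) + 25203) - 28037 = (36 + 25203) - 28037 = 25239 - 28037 = -2798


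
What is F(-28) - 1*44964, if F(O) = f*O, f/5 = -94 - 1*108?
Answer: -16684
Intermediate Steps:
f = -1010 (f = 5*(-94 - 1*108) = 5*(-94 - 108) = 5*(-202) = -1010)
F(O) = -1010*O
F(-28) - 1*44964 = -1010*(-28) - 1*44964 = 28280 - 44964 = -16684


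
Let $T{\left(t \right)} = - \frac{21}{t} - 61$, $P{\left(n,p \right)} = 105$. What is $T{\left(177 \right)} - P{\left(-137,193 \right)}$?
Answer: $- \frac{9801}{59} \approx -166.12$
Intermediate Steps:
$T{\left(t \right)} = -61 - \frac{21}{t}$
$T{\left(177 \right)} - P{\left(-137,193 \right)} = \left(-61 - \frac{21}{177}\right) - 105 = \left(-61 - \frac{7}{59}\right) - 105 = - \frac{3606}{59} - 105 = - \frac{9801}{59}$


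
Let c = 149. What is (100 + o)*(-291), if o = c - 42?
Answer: -60237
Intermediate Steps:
o = 107 (o = 149 - 42 = 107)
(100 + o)*(-291) = (100 + 107)*(-291) = 207*(-291) = -60237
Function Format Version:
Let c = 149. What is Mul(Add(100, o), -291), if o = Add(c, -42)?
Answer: -60237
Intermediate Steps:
o = 107 (o = Add(149, -42) = 107)
Mul(Add(100, o), -291) = Mul(Add(100, 107), -291) = Mul(207, -291) = -60237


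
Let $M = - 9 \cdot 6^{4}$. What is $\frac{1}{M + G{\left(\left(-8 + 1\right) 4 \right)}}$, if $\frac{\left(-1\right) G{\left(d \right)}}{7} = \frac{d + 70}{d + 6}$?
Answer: $- \frac{11}{128157} \approx -8.5832 \cdot 10^{-5}$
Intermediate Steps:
$G{\left(d \right)} = - \frac{7 \left(70 + d\right)}{6 + d}$ ($G{\left(d \right)} = - 7 \frac{d + 70}{d + 6} = - 7 \frac{70 + d}{6 + d} = - \frac{7 \left(70 + d\right)}{6 + d}$)
$M = -11664$ ($M = \left(-9\right) 1296 = -11664$)
$\frac{1}{M + G{\left(\left(-8 + 1\right) 4 \right)}} = \frac{1}{-11664 + \frac{7 \left(-70 - \left(-8 + 1\right) 4\right)}{6 + \left(-8 + 1\right) 4}} = \frac{1}{-11664 + \frac{7 \left(-70 - \left(-7\right) 4\right)}{6 - 28}} = \frac{1}{-11664 + \frac{7 \left(-70 - -28\right)}{6 - 28}} = \frac{1}{-11664 + \frac{7 \left(-70 + 28\right)}{-22}} = \frac{1}{-11664 + 7 \left(- \frac{1}{22}\right) \left(-42\right)} = \frac{1}{-11664 + \frac{147}{11}} = \frac{1}{- \frac{128157}{11}} = - \frac{11}{128157}$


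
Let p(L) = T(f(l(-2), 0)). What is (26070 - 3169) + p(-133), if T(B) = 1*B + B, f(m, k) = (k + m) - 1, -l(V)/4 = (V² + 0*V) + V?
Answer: 22883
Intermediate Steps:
l(V) = -4*V - 4*V² (l(V) = -4*((V² + 0*V) + V) = -4*((V² + 0) + V) = -4*(V² + V) = -4*(V + V²) = -4*V - 4*V²)
f(m, k) = -1 + k + m
T(B) = 2*B (T(B) = B + B = 2*B)
p(L) = -18 (p(L) = 2*(-1 + 0 - 4*(-2)*(1 - 2)) = 2*(-1 + 0 - 4*(-2)*(-1)) = 2*(-1 + 0 - 8) = 2*(-9) = -18)
(26070 - 3169) + p(-133) = (26070 - 3169) - 18 = 22901 - 18 = 22883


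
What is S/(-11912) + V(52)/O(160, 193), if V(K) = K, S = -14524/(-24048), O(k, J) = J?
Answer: 3723276305/13821684192 ≈ 0.26938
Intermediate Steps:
S = 3631/6012 (S = -14524*(-1/24048) = 3631/6012 ≈ 0.60396)
S/(-11912) + V(52)/O(160, 193) = (3631/6012)/(-11912) + 52/193 = (3631/6012)*(-1/11912) + 52*(1/193) = -3631/71614944 + 52/193 = 3723276305/13821684192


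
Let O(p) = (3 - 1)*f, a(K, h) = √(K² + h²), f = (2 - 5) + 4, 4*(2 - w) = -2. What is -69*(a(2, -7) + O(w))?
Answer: -138 - 69*√53 ≈ -640.33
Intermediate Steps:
w = 5/2 (w = 2 - ¼*(-2) = 2 + ½ = 5/2 ≈ 2.5000)
f = 1 (f = -3 + 4 = 1)
O(p) = 2 (O(p) = (3 - 1)*1 = 2*1 = 2)
-69*(a(2, -7) + O(w)) = -69*(√(2² + (-7)²) + 2) = -69*(√(4 + 49) + 2) = -69*(√53 + 2) = -69*(2 + √53) = -138 - 69*√53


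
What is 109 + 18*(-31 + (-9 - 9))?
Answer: -773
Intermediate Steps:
109 + 18*(-31 + (-9 - 9)) = 109 + 18*(-31 - 18) = 109 + 18*(-49) = 109 - 882 = -773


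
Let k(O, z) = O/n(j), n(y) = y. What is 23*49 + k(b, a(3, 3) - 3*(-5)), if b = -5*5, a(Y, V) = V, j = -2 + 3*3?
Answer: 7864/7 ≈ 1123.4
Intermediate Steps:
j = 7 (j = -2 + 9 = 7)
b = -25
k(O, z) = O/7
23*49 + k(b, a(3, 3) - 3*(-5)) = 23*49 + (⅐)*(-25) = 1127 - 25/7 = 7864/7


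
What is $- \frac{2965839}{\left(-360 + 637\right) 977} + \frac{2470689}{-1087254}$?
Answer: $- \frac{1561676859}{118027462} \approx -13.231$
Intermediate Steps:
$- \frac{2965839}{\left(-360 + 637\right) 977} + \frac{2470689}{-1087254} = - \frac{2965839}{277 \cdot 977} + 2470689 \left(- \frac{1}{1087254}\right) = - \frac{2965839}{270629} - \frac{274521}{120806} = \left(-2965839\right) \frac{1}{270629} - \frac{274521}{120806} = - \frac{10707}{977} - \frac{274521}{120806} = - \frac{1561676859}{118027462}$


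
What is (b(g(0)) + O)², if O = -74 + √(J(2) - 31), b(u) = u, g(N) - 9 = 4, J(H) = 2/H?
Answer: (61 - I*√30)² ≈ 3691.0 - 668.22*I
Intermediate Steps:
g(N) = 13 (g(N) = 9 + 4 = 13)
O = -74 + I*√30 (O = -74 + √(2/2 - 31) = -74 + √(2*(½) - 31) = -74 + √(1 - 31) = -74 + √(-30) = -74 + I*√30 ≈ -74.0 + 5.4772*I)
(b(g(0)) + O)² = (13 + (-74 + I*√30))² = (-61 + I*√30)²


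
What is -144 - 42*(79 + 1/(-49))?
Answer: -24228/7 ≈ -3461.1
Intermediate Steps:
-144 - 42*(79 + 1/(-49)) = -144 - 42*(79 - 1/49) = -144 - 42*3870/49 = -144 - 23220/7 = -24228/7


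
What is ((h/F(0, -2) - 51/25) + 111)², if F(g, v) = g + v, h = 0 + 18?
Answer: 6245001/625 ≈ 9992.0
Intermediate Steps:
h = 18
((h/F(0, -2) - 51/25) + 111)² = ((18/(0 - 2) - 51/25) + 111)² = ((18/(-2) - 51*1/25) + 111)² = ((18*(-½) - 51/25) + 111)² = ((-9 - 51/25) + 111)² = (-276/25 + 111)² = (2499/25)² = 6245001/625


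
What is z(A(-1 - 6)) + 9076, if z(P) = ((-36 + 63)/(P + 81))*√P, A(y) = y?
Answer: 9076 + 27*I*√7/74 ≈ 9076.0 + 0.96534*I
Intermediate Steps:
z(P) = 27*√P/(81 + P) (z(P) = (27/(81 + P))*√P = 27*√P/(81 + P))
z(A(-1 - 6)) + 9076 = 27*√(-1 - 6)/(81 + (-1 - 6)) + 9076 = 27*√(-7)/(81 - 7) + 9076 = 27*(I*√7)/74 + 9076 = 27*(I*√7)*(1/74) + 9076 = 27*I*√7/74 + 9076 = 9076 + 27*I*√7/74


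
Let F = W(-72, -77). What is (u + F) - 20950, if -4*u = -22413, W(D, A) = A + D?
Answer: -61983/4 ≈ -15496.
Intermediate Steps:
F = -149 (F = -77 - 72 = -149)
u = 22413/4 (u = -¼*(-22413) = 22413/4 ≈ 5603.3)
(u + F) - 20950 = (22413/4 - 149) - 20950 = 21817/4 - 20950 = -61983/4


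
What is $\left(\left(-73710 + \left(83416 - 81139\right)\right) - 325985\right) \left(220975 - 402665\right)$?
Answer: $72206876420$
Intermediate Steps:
$\left(\left(-73710 + \left(83416 - 81139\right)\right) - 325985\right) \left(220975 - 402665\right) = \left(\left(-73710 + \left(83416 - 81139\right)\right) - 325985\right) \left(-181690\right) = \left(\left(-73710 + 2277\right) - 325985\right) \left(-181690\right) = \left(-71433 - 325985\right) \left(-181690\right) = \left(-397418\right) \left(-181690\right) = 72206876420$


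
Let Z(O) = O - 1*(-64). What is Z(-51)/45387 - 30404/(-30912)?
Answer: 115029017/116916912 ≈ 0.98385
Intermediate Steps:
Z(O) = 64 + O (Z(O) = O + 64 = 64 + O)
Z(-51)/45387 - 30404/(-30912) = (64 - 51)/45387 - 30404/(-30912) = 13*(1/45387) - 30404*(-1/30912) = 13/45387 + 7601/7728 = 115029017/116916912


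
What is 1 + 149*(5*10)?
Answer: 7451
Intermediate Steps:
1 + 149*(5*10) = 1 + 149*50 = 1 + 7450 = 7451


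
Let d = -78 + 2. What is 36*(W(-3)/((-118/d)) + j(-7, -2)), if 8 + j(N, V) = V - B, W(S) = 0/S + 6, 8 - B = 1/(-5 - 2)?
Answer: -212292/413 ≈ -514.02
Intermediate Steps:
d = -76
B = 57/7 (B = 8 - 1/(-5 - 2) = 8 - 1/(-7) = 8 - 1*(-⅐) = 8 + ⅐ = 57/7 ≈ 8.1429)
W(S) = 6 (W(S) = 0 + 6 = 6)
j(N, V) = -113/7 + V (j(N, V) = -8 + (V - 1*57/7) = -8 + (V - 57/7) = -8 + (-57/7 + V) = -113/7 + V)
36*(W(-3)/((-118/d)) + j(-7, -2)) = 36*(6/((-118/(-76))) + (-113/7 - 2)) = 36*(6/((-118*(-1/76))) - 127/7) = 36*(6/(59/38) - 127/7) = 36*(6*(38/59) - 127/7) = 36*(228/59 - 127/7) = 36*(-5897/413) = -212292/413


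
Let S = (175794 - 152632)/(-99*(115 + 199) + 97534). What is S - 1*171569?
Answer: -5700196875/33224 ≈ -1.7157e+5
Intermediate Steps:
S = 11581/33224 (S = 23162/(-99*314 + 97534) = 23162/(-31086 + 97534) = 23162/66448 = 23162*(1/66448) = 11581/33224 ≈ 0.34857)
S - 1*171569 = 11581/33224 - 1*171569 = 11581/33224 - 171569 = -5700196875/33224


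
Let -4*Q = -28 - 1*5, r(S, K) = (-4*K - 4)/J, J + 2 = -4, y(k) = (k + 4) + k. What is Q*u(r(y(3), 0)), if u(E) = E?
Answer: 11/2 ≈ 5.5000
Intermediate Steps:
y(k) = 4 + 2*k (y(k) = (4 + k) + k = 4 + 2*k)
J = -6 (J = -2 - 4 = -6)
r(S, K) = ⅔ + 2*K/3 (r(S, K) = (-4*K - 4)/(-6) = (-4 - 4*K)*(-⅙) = ⅔ + 2*K/3)
Q = 33/4 (Q = -(-28 - 1*5)/4 = -(-28 - 5)/4 = -¼*(-33) = 33/4 ≈ 8.2500)
Q*u(r(y(3), 0)) = 33*(⅔ + (⅔)*0)/4 = 33*(⅔ + 0)/4 = (33/4)*(⅔) = 11/2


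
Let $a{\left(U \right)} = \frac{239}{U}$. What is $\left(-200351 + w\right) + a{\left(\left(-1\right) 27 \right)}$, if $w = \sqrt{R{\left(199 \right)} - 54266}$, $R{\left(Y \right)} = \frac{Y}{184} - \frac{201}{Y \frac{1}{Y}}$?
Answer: $- \frac{5409716}{27} + \frac{i \sqrt{460999534}}{92} \approx -2.0036 \cdot 10^{5} + 233.38 i$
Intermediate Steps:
$R{\left(Y \right)} = -201 + \frac{Y}{184}$ ($R{\left(Y \right)} = Y \frac{1}{184} - \frac{201}{1} = \frac{Y}{184} - 201 = -201 + \frac{Y}{184}$)
$w = \frac{i \sqrt{460999534}}{92}$ ($w = \sqrt{\left(-201 + \frac{1}{184} \cdot 199\right) - 54266} = \sqrt{\left(-201 + \frac{199}{184}\right) - 54266} = \sqrt{- \frac{36785}{184} - 54266} = \sqrt{- \frac{10021729}{184}} = \frac{i \sqrt{460999534}}{92} \approx 233.38 i$)
$\left(-200351 + w\right) + a{\left(\left(-1\right) 27 \right)} = \left(-200351 + \frac{i \sqrt{460999534}}{92}\right) + \frac{239}{\left(-1\right) 27} = \left(-200351 + \frac{i \sqrt{460999534}}{92}\right) + \frac{239}{-27} = \left(-200351 + \frac{i \sqrt{460999534}}{92}\right) + 239 \left(- \frac{1}{27}\right) = \left(-200351 + \frac{i \sqrt{460999534}}{92}\right) - \frac{239}{27} = - \frac{5409716}{27} + \frac{i \sqrt{460999534}}{92}$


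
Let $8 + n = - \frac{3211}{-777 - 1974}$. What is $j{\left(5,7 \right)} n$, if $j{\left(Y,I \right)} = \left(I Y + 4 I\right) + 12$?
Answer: $- \frac{469925}{917} \approx -512.46$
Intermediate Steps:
$j{\left(Y,I \right)} = 12 + 4 I + I Y$ ($j{\left(Y,I \right)} = \left(4 I + I Y\right) + 12 = 12 + 4 I + I Y$)
$n = - \frac{18797}{2751}$ ($n = -8 - \frac{3211}{-777 - 1974} = -8 - \frac{3211}{-2751} = -8 - - \frac{3211}{2751} = -8 + \frac{3211}{2751} = - \frac{18797}{2751} \approx -6.8328$)
$j{\left(5,7 \right)} n = \left(12 + 4 \cdot 7 + 7 \cdot 5\right) \left(- \frac{18797}{2751}\right) = \left(12 + 28 + 35\right) \left(- \frac{18797}{2751}\right) = 75 \left(- \frac{18797}{2751}\right) = - \frac{469925}{917}$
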